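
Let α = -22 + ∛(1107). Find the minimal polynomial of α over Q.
m_α(x) = x^3 + 66x^2 + 1452x + 9541

Set β = α + 22 = ∛(1107), so β^3 = 1107. Then (α + 22)^3 - 1107 = 0, i.e. α is a root of g(x) = (x + 22)^3 - 1107 = x^3 + 66x^2 + 1452x + 9541. Since g(x) = h(x + 22) where h(x) = x^3 - 1107, and h is irreducible over Q (because 1107 is not a perfect cube, so h has no rational root, and a monic cubic with no rational root is irreducible), g is also irreducible (irreducibility is preserved under the substitution x → x + 22). Hence m_α(x) = x^3 + 66x^2 + 1452x + 9541.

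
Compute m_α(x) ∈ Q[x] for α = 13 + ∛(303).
m_α(x) = x^3 - 39x^2 + 507x - 2500

Set β = α - 13 = ∛(303), so β^3 = 303. Then (α - 13)^3 - 303 = 0, i.e. α is a root of g(x) = (x - 13)^3 - 303 = x^3 - 39x^2 + 507x - 2500. Since g(x) = h(x - 13) where h(x) = x^3 - 303, and h is irreducible over Q (because 303 is not a perfect cube, so h has no rational root, and a monic cubic with no rational root is irreducible), g is also irreducible (irreducibility is preserved under the substitution x → x - 13). Hence m_α(x) = x^3 - 39x^2 + 507x - 2500.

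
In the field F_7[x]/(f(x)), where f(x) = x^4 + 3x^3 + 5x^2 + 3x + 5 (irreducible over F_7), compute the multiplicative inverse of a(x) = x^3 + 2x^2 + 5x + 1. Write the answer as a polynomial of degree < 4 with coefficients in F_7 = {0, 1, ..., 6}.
a(x)^(-1) ≡ 3x^3 + 3x^2 + 5x (mod f(x))

Since f is irreducible over F_7, F_7[x]/(f) is a field and a(x) ≠ 0 has an inverse. Apply the extended Euclidean algorithm to f(x) and a(x) in F_7[x]: f(x) = (x + 1)·a(x) + (5x^2 + 4x + 4);  a(x) = (3x + 5)·(5x^2 + 4x + 4) + (x + 2);  (5x^2 + 4x + 4) = (5x + 1)·(x + 2) + (2). The last nonzero remainder is the constant 2 = gcd(f, a) in F_7. Back-substituting through the division chain expresses 2 = s(x)·a(x) + t(x)·f(x) with s(x) ≡ 6x^3 + 6x^2 + 3x (mod f), so (6x^3 + 6x^2 + 3x)·a(x) ≡ 2 (mod f). Multiplying by 2^(-1) ≡ 4 in F_7 gives a(x)^(-1) ≡ 4·(6x^3 + 6x^2 + 3x) ≡ 3x^3 + 3x^2 + 5x (mod f). Check: (x^3 + 2x^2 + 5x + 1)·(3x^3 + 3x^2 + 5x) = 3x^6 + 2x^5 + 5x^4 + 5x ≡ 1 (mod x^4 + 3x^3 + 5x^2 + 3x + 5).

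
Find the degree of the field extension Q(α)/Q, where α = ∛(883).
[Q(α):Q] = 3

The minimal polynomial of α is x^3 - 883, irreducible over Q since 883 is not a perfect cube (so x^3 - 883 has no rational root). Hence [Q(α):Q] = deg(m_α) = 3.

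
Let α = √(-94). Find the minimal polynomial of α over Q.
m_α(x) = x^2 + 94

α satisfies α^2 + 94 = 0, so x^2 + 94 annihilates α. Since d = -94 is squarefree and ≠ 1, it is not a perfect square in Q, so x^2 + 94 has no rational root and is therefore irreducible over Q (a degree-2 polynomial over a field is irreducible iff it has no root). Hence m_α(x) = x^2 + 94.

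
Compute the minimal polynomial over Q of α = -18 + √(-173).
m_α(x) = x^2 + 36x + 497

From α + 18 = √(-173), squaring gives (α + 18)^2 = -173, i.e. α^2 + 36α + 324 = -173, so α^2 + 36α + 497 = 0. The discriminant of x^2 + 36x + 497 is (36)^2 - 4·(497) = 1296 - 1988 = -692, and 4·(-173) is not a perfect square in Q since -173 is squarefree and ≠ 1. Hence x^2 + 36x + 497 is irreducible over Q and is the minimal polynomial of α.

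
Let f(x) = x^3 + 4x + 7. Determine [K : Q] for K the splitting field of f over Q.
[K : Q] = 6

By the rational root test, any rational root of the monic integer polynomial f(x) = x^3 + 4x + 7 must be an integer dividing the constant term 7, i.e. one of ±{1, 7}. Evaluating: f(1) = 12, f(-1) = 2, f(7) = 378, f(-7) = -364; none is 0, so f has no rational root and is therefore irreducible over Q (a cubic with no linear factor over a field is irreducible). For an irreducible cubic, the Galois group is A_3 or S_3 according as the discriminant disc(f) = -4a^3 - 27b^2 = -4·(4)^3 - 27·(7)^2 = -1579 is or is not a square in Q. Here disc(f) = -1579 is not a perfect square in Q, so the Galois group of f over Q is not contained in A_3 and must be all of S_3. The splitting field has degree |S_3| = 6 over Q, so [K : Q] = 6.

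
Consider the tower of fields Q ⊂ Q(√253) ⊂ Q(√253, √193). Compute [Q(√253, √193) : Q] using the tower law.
[Q(√253, √193) : Q] = 4

[Q(√253):Q] = 2 (min poly x^2 - 253, irreducible since 253 is squarefree > 1). For the top step, suppose √193 ∈ Q(√253), say √193 = c + d√253 with c, d ∈ Q. Squaring: 193 = c^2 + 253d^2 + 2cd√253. Since √253 ∉ Q this forces 2cd = 0. If d = 0 then √193 = c ∈ Q, contradicting 193 squarefree > 1. If c = 0 then 193 = 253d^2, so 253·193 = (253d)^2 is a perfect square in Q — but 253·193 = 48829 is not a perfect square (since 253 and 193 are distinct squarefree integers). Contradiction. Hence √193 ∉ Q(√253), so x^2 - 193 stays irreducible over Q(√253) and [Q(√253, √193) : Q(√253)] = 2. By the tower law, [Q(√253, √193) : Q] = 2 · 2 = 4.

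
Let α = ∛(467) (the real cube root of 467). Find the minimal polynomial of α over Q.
m_α(x) = x^3 - 467

α satisfies α^3 = 467, so x^3 - 467 annihilates α. By the rational root test, a rational root p/q (in lowest terms) of x^3 - 467 would satisfy p^3 = 467 q^3, forcing q = 1 and p^3 = 467; but 467 is not a perfect cube, contradiction. A monic cubic over Q with no rational root is irreducible (any nontrivial factorization would include a linear factor). Hence x^3 - 467 is the minimal polynomial of α, and in particular [Q(α):Q] = 3.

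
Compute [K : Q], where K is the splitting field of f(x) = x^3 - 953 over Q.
[K : Q] = 6

The roots of x^3 - 953 are ∛953, ω∛953, ω^2∛953 where ω = e^(2πi/3) is a primitive cube root of unity, so K = Q(∛953, ω). Now [Q(∛953):Q] = 3 (since 953 is not a perfect cube, x^3 - 953 is irreducible) and [Q(ω):Q] = 2. Both 2 and 3 divide [K:Q], and [K:Q] ≤ 3·2 = 6, so [K:Q] = 6. (Equivalently: Q(∛953) ⊂ R but ω ∉ R, so [K : Q(∛953)] = 2.)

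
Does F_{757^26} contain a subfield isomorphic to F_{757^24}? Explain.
No: F_{757^24} is not a subfield of F_{757^26}

F_{p^m} embeds in F_{p^n} iff m | n. Here 24 ∤ 26 (since 26 = 1·24 + 2 with remainder 2 ≠ 0), so F_{757^24} is not a subfield of F_{757^26}. Equivalently: if it were, the tower law would give 24 = [F_{757^24}:F_757] dividing [F_{757^26}:F_757] = 26, contradiction.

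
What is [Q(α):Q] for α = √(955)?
[Q(α):Q] = 2

[Q(α):Q] equals the degree of the minimal polynomial of α. Here α^2 = 955 and x^2 - 955 is irreducible (d = 955 is squarefree, ≠ 1, hence not a square), so deg(m_α) = 2. Thus [Q(α):Q] = 2.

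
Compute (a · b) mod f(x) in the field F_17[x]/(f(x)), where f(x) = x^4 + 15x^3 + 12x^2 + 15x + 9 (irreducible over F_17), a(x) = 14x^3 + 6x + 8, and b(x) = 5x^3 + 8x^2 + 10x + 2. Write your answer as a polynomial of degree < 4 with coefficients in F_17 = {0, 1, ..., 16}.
a · b ≡ 11x^3 + x^2 + 8x + 14 (mod f(x))

Multiply in F_17[x]: a(x)·b(x) = (14x^3 + 6x + 8)·(5x^3 + 8x^2 + 10x + 2) = 2x^6 + 10x^5 + 14x^3 + 5x^2 + 7x + 16. This has degree ≥ 4, so divide by f(x) over F_17: 2x^6 + 10x^5 + 14x^3 + 5x^2 + 7x + 16 = (2x^2 + 14x + 4)·(x^4 + 15x^3 + 12x^2 + 15x + 9) + (11x^3 + x^2 + 8x + 14). Hence a·b ≡ 11x^3 + x^2 + 8x + 14 (mod f). (F_17[x]/(f) is a field with 17^4 = 83521 elements since f is irreducible of degree 4.)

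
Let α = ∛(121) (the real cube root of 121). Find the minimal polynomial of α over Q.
m_α(x) = x^3 - 121

α satisfies α^3 = 121, so x^3 - 121 annihilates α. By the rational root test, a rational root p/q (in lowest terms) of x^3 - 121 would satisfy p^3 = 121 q^3, forcing q = 1 and p^3 = 121; but 121 is not a perfect cube, contradiction. A monic cubic over Q with no rational root is irreducible (any nontrivial factorization would include a linear factor). Hence x^3 - 121 is the minimal polynomial of α, and in particular [Q(α):Q] = 3.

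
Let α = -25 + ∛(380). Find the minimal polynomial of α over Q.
m_α(x) = x^3 + 75x^2 + 1875x + 15245

Set β = α + 25 = ∛(380), so β^3 = 380. Then (α + 25)^3 - 380 = 0, i.e. α is a root of g(x) = (x + 25)^3 - 380 = x^3 + 75x^2 + 1875x + 15245. Since g(x) = h(x + 25) where h(x) = x^3 - 380, and h is irreducible over Q (because 380 is not a perfect cube, so h has no rational root, and a monic cubic with no rational root is irreducible), g is also irreducible (irreducibility is preserved under the substitution x → x + 25). Hence m_α(x) = x^3 + 75x^2 + 1875x + 15245.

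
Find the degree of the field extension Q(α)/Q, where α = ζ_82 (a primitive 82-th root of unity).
[Q(α):Q] = 40

The minimal polynomial of ζ_82 over Q is the 82-th cyclotomic polynomial Φ_82(x), which is irreducible over Q and has degree φ(82) = 40. Hence [Q(α):Q] = φ(82) = 40.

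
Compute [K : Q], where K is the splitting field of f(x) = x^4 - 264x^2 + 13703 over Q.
[K : Q] = 4

Solving the quadratic in x^2: x^2 = (264 ± √(264^2 - 4·13703))/2 = (264 ± √14884)/2 = (264 ± 122)/2, giving x^2 = 71 or x^2 = 193. So f(x) = (x^2 - 71)(x^2 - 193) and the roots of f are ±√71, ±√193. Hence the splitting field is K = Q(√71, √193). Since 71 and 193 are distinct squarefree integers > 1, their product 13703 is not a perfect square, so √193 ∉ Q(√71). By the tower law [K:Q] = [Q(√71,√193):Q(√71)] · [Q(√71):Q] = 2 · 2 = 4.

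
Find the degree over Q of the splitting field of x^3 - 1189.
[K : Q] = 6

The roots of x^3 - 1189 are ∛1189, ω∛1189, ω^2∛1189 where ω = e^(2πi/3) is a primitive cube root of unity, so K = Q(∛1189, ω). Now [Q(∛1189):Q] = 3 (since 1189 is not a perfect cube, x^3 - 1189 is irreducible) and [Q(ω):Q] = 2. Both 2 and 3 divide [K:Q], and [K:Q] ≤ 3·2 = 6, so [K:Q] = 6. (Equivalently: Q(∛1189) ⊂ R but ω ∉ R, so [K : Q(∛1189)] = 2.)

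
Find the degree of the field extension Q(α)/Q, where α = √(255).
[Q(α):Q] = 2

[Q(α):Q] equals the degree of the minimal polynomial of α. Here α^2 = 255 and x^2 - 255 is irreducible (d = 255 is squarefree, ≠ 1, hence not a square), so deg(m_α) = 2. Thus [Q(α):Q] = 2.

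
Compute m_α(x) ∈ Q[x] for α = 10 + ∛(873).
m_α(x) = x^3 - 30x^2 + 300x - 1873

Set β = α - 10 = ∛(873), so β^3 = 873. Then (α - 10)^3 - 873 = 0, i.e. α is a root of g(x) = (x - 10)^3 - 873 = x^3 - 30x^2 + 300x - 1873. Since g(x) = h(x - 10) where h(x) = x^3 - 873, and h is irreducible over Q (because 873 is not a perfect cube, so h has no rational root, and a monic cubic with no rational root is irreducible), g is also irreducible (irreducibility is preserved under the substitution x → x - 10). Hence m_α(x) = x^3 - 30x^2 + 300x - 1873.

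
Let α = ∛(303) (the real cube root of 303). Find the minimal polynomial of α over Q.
m_α(x) = x^3 - 303

α satisfies α^3 = 303, so x^3 - 303 annihilates α. By the rational root test, a rational root p/q (in lowest terms) of x^3 - 303 would satisfy p^3 = 303 q^3, forcing q = 1 and p^3 = 303; but 303 is not a perfect cube, contradiction. A monic cubic over Q with no rational root is irreducible (any nontrivial factorization would include a linear factor). Hence x^3 - 303 is the minimal polynomial of α, and in particular [Q(α):Q] = 3.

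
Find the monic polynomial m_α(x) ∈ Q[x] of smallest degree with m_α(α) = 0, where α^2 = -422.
m_α(x) = x^2 + 422

α satisfies α^2 + 422 = 0, so x^2 + 422 annihilates α. Since d = -422 is squarefree and ≠ 1, it is not a perfect square in Q, so x^2 + 422 has no rational root and is therefore irreducible over Q (a degree-2 polynomial over a field is irreducible iff it has no root). Hence m_α(x) = x^2 + 422.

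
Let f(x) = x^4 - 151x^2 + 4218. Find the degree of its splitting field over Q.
[K : Q] = 4

Solving the quadratic in x^2: x^2 = (151 ± √(151^2 - 4·4218))/2 = (151 ± √5929)/2 = (151 ± 77)/2, giving x^2 = 114 or x^2 = 37. So f(x) = (x^2 - 114)(x^2 - 37) and the roots of f are ±√114, ±√37. Hence the splitting field is K = Q(√114, √37). Since 114 and 37 are distinct squarefree integers > 1, their product 4218 is not a perfect square, so √37 ∉ Q(√114). By the tower law [K:Q] = [Q(√114,√37):Q(√114)] · [Q(√114):Q] = 2 · 2 = 4.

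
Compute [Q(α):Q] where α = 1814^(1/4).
[Q(α):Q] = 4

α is a root of x^4 - 1814. By Eisenstein's criterion at the prime p = 2 (which divides the constant term 1814 but p^2 = 4 does not, since 1814 is squarefree), x^4 - 1814 is irreducible over Q. Hence [Q(α):Q] = 4.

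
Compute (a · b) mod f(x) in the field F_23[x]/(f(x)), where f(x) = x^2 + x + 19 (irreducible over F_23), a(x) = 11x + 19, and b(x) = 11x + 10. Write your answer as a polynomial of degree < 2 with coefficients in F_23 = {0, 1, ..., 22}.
a · b ≡ 14x + 7 (mod f(x))

Multiply in F_23[x]: a(x)·b(x) = (11x + 19)·(11x + 10) = 6x^2 + 20x + 6. This has degree ≥ 2, so divide by f(x) over F_23: 6x^2 + 20x + 6 = (6)·(x^2 + x + 19) + (14x + 7). Hence a·b ≡ 14x + 7 (mod f). (F_23[x]/(f) is a field with 23^2 = 529 elements since f is irreducible of degree 2.)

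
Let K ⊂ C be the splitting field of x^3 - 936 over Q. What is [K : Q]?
[K : Q] = 6

The roots of x^3 - 936 are ∛936, ω∛936, ω^2∛936 where ω = e^(2πi/3) is a primitive cube root of unity, so K = Q(∛936, ω). Now [Q(∛936):Q] = 3 (since 936 is not a perfect cube, x^3 - 936 is irreducible) and [Q(ω):Q] = 2. Both 2 and 3 divide [K:Q], and [K:Q] ≤ 3·2 = 6, so [K:Q] = 6. (Equivalently: Q(∛936) ⊂ R but ω ∉ R, so [K : Q(∛936)] = 2.)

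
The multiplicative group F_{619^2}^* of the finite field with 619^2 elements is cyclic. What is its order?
|F_{619^2}^*| = 383160

F_{619^2} has 619^2 = 383161 elements; its multiplicative group consists of all nonzero elements, so |F_{619^2}^*| = 383161 - 1 = 383160. (It is cyclic since any finite subgroup of the multiplicative group of a field is cyclic.)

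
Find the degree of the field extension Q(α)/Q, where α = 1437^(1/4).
[Q(α):Q] = 4

α is a root of x^4 - 1437. By Eisenstein's criterion at the prime p = 3 (which divides the constant term 1437 but p^2 = 9 does not, since 1437 is squarefree), x^4 - 1437 is irreducible over Q. Hence [Q(α):Q] = 4.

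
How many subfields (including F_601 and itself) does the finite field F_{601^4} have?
F_{601^4} has 3 subfields

The subfields of F_{p^n} are exactly the fields F_{p^d} for d | n (each is the fixed field of the unique index-d subgroup of Gal(F_{p^n}/F_p) ≅ Z/nZ). The divisors of n = 4 are {1, 2, 4}, giving 3 subfields: F_{601^1}, F_{601^2}, F_{601^4}.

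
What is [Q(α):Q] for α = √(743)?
[Q(α):Q] = 2

[Q(α):Q] equals the degree of the minimal polynomial of α. Here α^2 = 743 and x^2 - 743 is irreducible (d = 743 is squarefree, ≠ 1, hence not a square), so deg(m_α) = 2. Thus [Q(α):Q] = 2.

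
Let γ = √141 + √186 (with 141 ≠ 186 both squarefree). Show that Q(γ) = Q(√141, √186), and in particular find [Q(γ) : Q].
[Q(γ) : Q] = 4 (equivalently, Q(γ) = Q(√141, √186))

Obviously Q(γ) ⊆ Q(√141, √186), and [Q(√141, √186):Q] = 4 (since 141, 186 are distinct squarefree integers > 1 with 26226 not a perfect square). To show equality we compute the minimal polynomial of γ. From γ = √141 + √186: γ^2 = 141 + 2√(26226) + 186 = 327 + 2√(26226), so γ^2 - 327 = 2√(26226); squaring, (γ^2 - 327)^2 = 4·26226, i.e. γ^4 - 654γ^2 + 106929 - 104904 = 0, i.e. γ^4 - 654γ^2 + 2025 = 0. So γ is a root of x^4 - 654x^2 + 2025. This polynomial is irreducible over Q: it has no rational root (each ±√141 ± √186 is irrational), and any factorization into two quadratics over Q would force √(26226) ∈ Q (pairing opposite roots) or √141, √186 ∈ Q (other pairings), all impossible. Hence [Q(γ):Q] = 4 = [Q(√141, √186):Q], so Q(γ) = Q(√141, √186).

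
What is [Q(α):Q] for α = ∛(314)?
[Q(α):Q] = 3

The minimal polynomial of α is x^3 - 314, irreducible over Q since 314 is not a perfect cube (so x^3 - 314 has no rational root). Hence [Q(α):Q] = deg(m_α) = 3.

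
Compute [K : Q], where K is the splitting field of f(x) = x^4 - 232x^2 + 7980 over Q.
[K : Q] = 4

Solving the quadratic in x^2: x^2 = (232 ± √(232^2 - 4·7980))/2 = (232 ± √21904)/2 = (232 ± 148)/2, giving x^2 = 190 or x^2 = 42. So f(x) = (x^2 - 190)(x^2 - 42) and the roots of f are ±√190, ±√42. Hence the splitting field is K = Q(√190, √42). Since 190 and 42 are distinct squarefree integers > 1, their product 7980 is not a perfect square, so √42 ∉ Q(√190). By the tower law [K:Q] = [Q(√190,√42):Q(√190)] · [Q(√190):Q] = 2 · 2 = 4.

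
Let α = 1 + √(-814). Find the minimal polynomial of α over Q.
m_α(x) = x^2 - 2x + 815

From α - 1 = √(-814), squaring gives (α - 1)^2 = -814, i.e. α^2 - 2α + 1 = -814, so α^2 - 2α + 815 = 0. The discriminant of x^2 - 2x + 815 is (-2)^2 - 4·(815) = 4 - 3260 = -3256, and 4·(-814) is not a perfect square in Q since -814 is squarefree and ≠ 1. Hence x^2 - 2x + 815 is irreducible over Q and is the minimal polynomial of α.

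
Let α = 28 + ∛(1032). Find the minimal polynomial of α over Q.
m_α(x) = x^3 - 84x^2 + 2352x - 22984

Set β = α - 28 = ∛(1032), so β^3 = 1032. Then (α - 28)^3 - 1032 = 0, i.e. α is a root of g(x) = (x - 28)^3 - 1032 = x^3 - 84x^2 + 2352x - 22984. Since g(x) = h(x - 28) where h(x) = x^3 - 1032, and h is irreducible over Q (because 1032 is not a perfect cube, so h has no rational root, and a monic cubic with no rational root is irreducible), g is also irreducible (irreducibility is preserved under the substitution x → x - 28). Hence m_α(x) = x^3 - 84x^2 + 2352x - 22984.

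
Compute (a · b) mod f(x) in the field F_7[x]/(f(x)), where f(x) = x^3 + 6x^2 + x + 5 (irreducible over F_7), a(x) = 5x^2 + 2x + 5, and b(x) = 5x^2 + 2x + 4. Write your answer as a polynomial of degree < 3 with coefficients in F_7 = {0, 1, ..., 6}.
a · b ≡ 6x^2 + 2x + 5 (mod f(x))

Multiply in F_7[x]: a(x)·b(x) = (5x^2 + 2x + 5)·(5x^2 + 2x + 4) = 4x^4 + 6x^3 + 4x + 6. This has degree ≥ 3, so divide by f(x) over F_7: 4x^4 + 6x^3 + 4x + 6 = (4x + 3)·(x^3 + 6x^2 + x + 5) + (6x^2 + 2x + 5). Hence a·b ≡ 6x^2 + 2x + 5 (mod f). (F_7[x]/(f) is a field with 7^3 = 343 elements since f is irreducible of degree 3.)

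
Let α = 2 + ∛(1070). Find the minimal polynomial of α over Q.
m_α(x) = x^3 - 6x^2 + 12x - 1078

Set β = α - 2 = ∛(1070), so β^3 = 1070. Then (α - 2)^3 - 1070 = 0, i.e. α is a root of g(x) = (x - 2)^3 - 1070 = x^3 - 6x^2 + 12x - 1078. Since g(x) = h(x - 2) where h(x) = x^3 - 1070, and h is irreducible over Q (because 1070 is not a perfect cube, so h has no rational root, and a monic cubic with no rational root is irreducible), g is also irreducible (irreducibility is preserved under the substitution x → x - 2). Hence m_α(x) = x^3 - 6x^2 + 12x - 1078.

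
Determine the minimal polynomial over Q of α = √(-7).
m_α(x) = x^2 + 7

α satisfies α^2 + 7 = 0, so x^2 + 7 annihilates α. Since d = -7 is squarefree and ≠ 1, it is not a perfect square in Q, so x^2 + 7 has no rational root and is therefore irreducible over Q (a degree-2 polynomial over a field is irreducible iff it has no root). Hence m_α(x) = x^2 + 7.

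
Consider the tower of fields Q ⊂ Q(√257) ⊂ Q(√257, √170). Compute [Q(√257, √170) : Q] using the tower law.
[Q(√257, √170) : Q] = 4

[Q(√257):Q] = 2 (min poly x^2 - 257, irreducible since 257 is squarefree > 1). For the top step, suppose √170 ∈ Q(√257), say √170 = c + d√257 with c, d ∈ Q. Squaring: 170 = c^2 + 257d^2 + 2cd√257. Since √257 ∉ Q this forces 2cd = 0. If d = 0 then √170 = c ∈ Q, contradicting 170 squarefree > 1. If c = 0 then 170 = 257d^2, so 257·170 = (257d)^2 is a perfect square in Q — but 257·170 = 43690 is not a perfect square (since 257 and 170 are distinct squarefree integers). Contradiction. Hence √170 ∉ Q(√257), so x^2 - 170 stays irreducible over Q(√257) and [Q(√257, √170) : Q(√257)] = 2. By the tower law, [Q(√257, √170) : Q] = 2 · 2 = 4.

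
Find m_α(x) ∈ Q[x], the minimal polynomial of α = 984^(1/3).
m_α(x) = x^3 - 984

α satisfies α^3 = 984, so x^3 - 984 annihilates α. By the rational root test, a rational root p/q (in lowest terms) of x^3 - 984 would satisfy p^3 = 984 q^3, forcing q = 1 and p^3 = 984; but 984 is not a perfect cube, contradiction. A monic cubic over Q with no rational root is irreducible (any nontrivial factorization would include a linear factor). Hence x^3 - 984 is the minimal polynomial of α, and in particular [Q(α):Q] = 3.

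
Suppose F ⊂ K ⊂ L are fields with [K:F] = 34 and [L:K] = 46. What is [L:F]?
[L:F] = 1564

The tower law says that for any tower of field extensions F ⊂ K ⊂ L with finite degrees, [L:F] = [L:K] · [K:F]. Here this gives [L:F] = 46 · 34 = 1564.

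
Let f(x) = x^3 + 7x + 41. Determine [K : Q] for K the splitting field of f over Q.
[K : Q] = 6

By the rational root test, any rational root of the monic integer polynomial f(x) = x^3 + 7x + 41 must be an integer dividing the constant term 41, i.e. one of ±{1, 41}. Evaluating: f(1) = 49, f(-1) = 33, f(41) = 69249, f(-41) = -69167; none is 0, so f has no rational root and is therefore irreducible over Q (a cubic with no linear factor over a field is irreducible). For an irreducible cubic, the Galois group is A_3 or S_3 according as the discriminant disc(f) = -4a^3 - 27b^2 = -4·(7)^3 - 27·(41)^2 = -46759 is or is not a square in Q. Here disc(f) = -46759 is not a perfect square in Q, so the Galois group of f over Q is not contained in A_3 and must be all of S_3. The splitting field has degree |S_3| = 6 over Q, so [K : Q] = 6.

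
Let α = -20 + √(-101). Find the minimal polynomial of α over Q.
m_α(x) = x^2 + 40x + 501

From α + 20 = √(-101), squaring gives (α + 20)^2 = -101, i.e. α^2 + 40α + 400 = -101, so α^2 + 40α + 501 = 0. The discriminant of x^2 + 40x + 501 is (40)^2 - 4·(501) = 1600 - 2004 = -404, and 4·(-101) is not a perfect square in Q since -101 is squarefree and ≠ 1. Hence x^2 + 40x + 501 is irreducible over Q and is the minimal polynomial of α.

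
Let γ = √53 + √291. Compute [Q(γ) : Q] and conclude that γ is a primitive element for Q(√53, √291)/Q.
[Q(γ) : Q] = 4 (equivalently, Q(γ) = Q(√53, √291))

Obviously Q(γ) ⊆ Q(√53, √291), and [Q(√53, √291):Q] = 4 (since 53, 291 are distinct squarefree integers > 1 with 15423 not a perfect square). To show equality we compute the minimal polynomial of γ. From γ = √53 + √291: γ^2 = 53 + 2√(15423) + 291 = 344 + 2√(15423), so γ^2 - 344 = 2√(15423); squaring, (γ^2 - 344)^2 = 4·15423, i.e. γ^4 - 688γ^2 + 118336 - 61692 = 0, i.e. γ^4 - 688γ^2 + 56644 = 0. So γ is a root of x^4 - 688x^2 + 56644. This polynomial is irreducible over Q: it has no rational root (each ±√53 ± √291 is irrational), and any factorization into two quadratics over Q would force √(15423) ∈ Q (pairing opposite roots) or √53, √291 ∈ Q (other pairings), all impossible. Hence [Q(γ):Q] = 4 = [Q(√53, √291):Q], so Q(γ) = Q(√53, √291).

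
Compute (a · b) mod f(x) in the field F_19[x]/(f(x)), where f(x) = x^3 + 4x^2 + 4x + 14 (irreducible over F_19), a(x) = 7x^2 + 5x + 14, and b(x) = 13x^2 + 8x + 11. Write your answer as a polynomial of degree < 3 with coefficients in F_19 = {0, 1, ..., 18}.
a · b ≡ 14x^2 + 17x + 3 (mod f(x))

Multiply in F_19[x]: a(x)·b(x) = (7x^2 + 5x + 14)·(13x^2 + 8x + 11) = 15x^4 + 7x^3 + 14x^2 + 15x + 2. This has degree ≥ 3, so divide by f(x) over F_19: 15x^4 + 7x^3 + 14x^2 + 15x + 2 = (15x + 4)·(x^3 + 4x^2 + 4x + 14) + (14x^2 + 17x + 3). Hence a·b ≡ 14x^2 + 17x + 3 (mod f). (F_19[x]/(f) is a field with 19^3 = 6859 elements since f is irreducible of degree 3.)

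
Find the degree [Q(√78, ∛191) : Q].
[Q(√78, ∛191) : Q] = 6

Let L = Q(√78, ∛191). Since Q(√78) ⊂ L and [Q(√78):Q] = 2, the tower law gives 2 | [L:Q]. Likewise Q(∛191) ⊂ L with [Q(∛191):Q] = 3 (because 191 is not a perfect cube), so 3 | [L:Q]. As gcd(2,3) = 1, [L:Q] is divisible by 6. Conversely L is generated over Q by √78 and ∛191, so [L:Q] ≤ 2·3 = 6. Therefore [Q(√78, ∛191) : Q] = 6.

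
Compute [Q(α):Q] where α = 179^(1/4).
[Q(α):Q] = 4

α is a root of x^4 - 179. By Eisenstein's criterion at the prime p = 179 (which divides the constant term 179 but p^2 = 32041 does not, since 179 is squarefree), x^4 - 179 is irreducible over Q. Hence [Q(α):Q] = 4.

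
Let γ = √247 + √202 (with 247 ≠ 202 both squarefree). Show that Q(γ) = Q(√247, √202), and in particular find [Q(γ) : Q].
[Q(γ) : Q] = 4 (equivalently, Q(γ) = Q(√247, √202))

Obviously Q(γ) ⊆ Q(√247, √202), and [Q(√247, √202):Q] = 4 (since 247, 202 are distinct squarefree integers > 1 with 49894 not a perfect square). To show equality we compute the minimal polynomial of γ. From γ = √247 + √202: γ^2 = 247 + 2√(49894) + 202 = 449 + 2√(49894), so γ^2 - 449 = 2√(49894); squaring, (γ^2 - 449)^2 = 4·49894, i.e. γ^4 - 898γ^2 + 201601 - 199576 = 0, i.e. γ^4 - 898γ^2 + 2025 = 0. So γ is a root of x^4 - 898x^2 + 2025. This polynomial is irreducible over Q: it has no rational root (each ±√247 ± √202 is irrational), and any factorization into two quadratics over Q would force √(49894) ∈ Q (pairing opposite roots) or √247, √202 ∈ Q (other pairings), all impossible. Hence [Q(γ):Q] = 4 = [Q(√247, √202):Q], so Q(γ) = Q(√247, √202).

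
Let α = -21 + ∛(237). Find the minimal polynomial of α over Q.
m_α(x) = x^3 + 63x^2 + 1323x + 9024

Set β = α + 21 = ∛(237), so β^3 = 237. Then (α + 21)^3 - 237 = 0, i.e. α is a root of g(x) = (x + 21)^3 - 237 = x^3 + 63x^2 + 1323x + 9024. Since g(x) = h(x + 21) where h(x) = x^3 - 237, and h is irreducible over Q (because 237 is not a perfect cube, so h has no rational root, and a monic cubic with no rational root is irreducible), g is also irreducible (irreducibility is preserved under the substitution x → x + 21). Hence m_α(x) = x^3 + 63x^2 + 1323x + 9024.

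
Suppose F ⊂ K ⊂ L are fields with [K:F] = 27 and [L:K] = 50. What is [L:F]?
[L:F] = 1350

The tower law says that for any tower of field extensions F ⊂ K ⊂ L with finite degrees, [L:F] = [L:K] · [K:F]. Here this gives [L:F] = 50 · 27 = 1350.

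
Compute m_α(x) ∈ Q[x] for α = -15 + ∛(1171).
m_α(x) = x^3 + 45x^2 + 675x + 2204

Set β = α + 15 = ∛(1171), so β^3 = 1171. Then (α + 15)^3 - 1171 = 0, i.e. α is a root of g(x) = (x + 15)^3 - 1171 = x^3 + 45x^2 + 675x + 2204. Since g(x) = h(x + 15) where h(x) = x^3 - 1171, and h is irreducible over Q (because 1171 is not a perfect cube, so h has no rational root, and a monic cubic with no rational root is irreducible), g is also irreducible (irreducibility is preserved under the substitution x → x + 15). Hence m_α(x) = x^3 + 45x^2 + 675x + 2204.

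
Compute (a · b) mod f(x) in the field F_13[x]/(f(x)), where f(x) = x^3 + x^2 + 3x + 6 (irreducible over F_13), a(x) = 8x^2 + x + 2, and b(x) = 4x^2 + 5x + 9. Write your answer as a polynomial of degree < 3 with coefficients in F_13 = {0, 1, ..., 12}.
a · b ≡ 3x^2 + 12x + 11 (mod f(x))

Multiply in F_13[x]: a(x)·b(x) = (8x^2 + x + 2)·(4x^2 + 5x + 9) = 6x^4 + 5x^3 + 7x^2 + 6x + 5. This has degree ≥ 3, so divide by f(x) over F_13: 6x^4 + 5x^3 + 7x^2 + 6x + 5 = (6x + 12)·(x^3 + x^2 + 3x + 6) + (3x^2 + 12x + 11). Hence a·b ≡ 3x^2 + 12x + 11 (mod f). (F_13[x]/(f) is a field with 13^3 = 2197 elements since f is irreducible of degree 3.)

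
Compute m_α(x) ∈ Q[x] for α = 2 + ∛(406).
m_α(x) = x^3 - 6x^2 + 12x - 414

Set β = α - 2 = ∛(406), so β^3 = 406. Then (α - 2)^3 - 406 = 0, i.e. α is a root of g(x) = (x - 2)^3 - 406 = x^3 - 6x^2 + 12x - 414. Since g(x) = h(x - 2) where h(x) = x^3 - 406, and h is irreducible over Q (because 406 is not a perfect cube, so h has no rational root, and a monic cubic with no rational root is irreducible), g is also irreducible (irreducibility is preserved under the substitution x → x - 2). Hence m_α(x) = x^3 - 6x^2 + 12x - 414.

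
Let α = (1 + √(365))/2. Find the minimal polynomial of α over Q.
m_α(x) = x^2 - x - 91

From 2α - 1 = √(365), squaring gives (2α - 1)^2 = 365, i.e. 4α^2 - 4α + 1 = 365, so α^2 - α + (1 - 365)/4 = 0. Since 365 ≡ 1 (mod 4), (1 - 365)/4 = -91 ∈ Z. The polynomial x^2 - x - 91 has discriminant 1 - 4·(-91) = 365, which is not a perfect square in Q (d = 365 is squarefree and ≠ 1), so x^2 - x - 91 is irreducible over Q. It is the minimal polynomial of α.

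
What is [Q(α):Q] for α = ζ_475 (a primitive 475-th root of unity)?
[Q(α):Q] = 360

The minimal polynomial of ζ_475 over Q is the 475-th cyclotomic polynomial Φ_475(x), which is irreducible over Q and has degree φ(475) = 360. Hence [Q(α):Q] = φ(475) = 360.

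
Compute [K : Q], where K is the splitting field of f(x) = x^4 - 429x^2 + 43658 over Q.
[K : Q] = 4

Solving the quadratic in x^2: x^2 = (429 ± √(429^2 - 4·43658))/2 = (429 ± √9409)/2 = (429 ± 97)/2, giving x^2 = 166 or x^2 = 263. So f(x) = (x^2 - 166)(x^2 - 263) and the roots of f are ±√166, ±√263. Hence the splitting field is K = Q(√166, √263). Since 166 and 263 are distinct squarefree integers > 1, their product 43658 is not a perfect square, so √263 ∉ Q(√166). By the tower law [K:Q] = [Q(√166,√263):Q(√166)] · [Q(√166):Q] = 2 · 2 = 4.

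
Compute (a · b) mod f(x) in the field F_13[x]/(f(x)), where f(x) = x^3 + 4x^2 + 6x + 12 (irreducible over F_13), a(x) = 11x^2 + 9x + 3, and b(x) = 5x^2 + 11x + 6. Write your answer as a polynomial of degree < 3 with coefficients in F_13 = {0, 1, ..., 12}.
a · b ≡ x^2 + 11x + 3 (mod f(x))

Multiply in F_13[x]: a(x)·b(x) = (11x^2 + 9x + 3)·(5x^2 + 11x + 6) = 3x^4 + 10x^3 + 11x^2 + 9x + 5. This has degree ≥ 3, so divide by f(x) over F_13: 3x^4 + 10x^3 + 11x^2 + 9x + 5 = (3x + 11)·(x^3 + 4x^2 + 6x + 12) + (x^2 + 11x + 3). Hence a·b ≡ x^2 + 11x + 3 (mod f). (F_13[x]/(f) is a field with 13^3 = 2197 elements since f is irreducible of degree 3.)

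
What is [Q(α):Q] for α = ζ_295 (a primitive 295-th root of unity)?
[Q(α):Q] = 232

The minimal polynomial of ζ_295 over Q is the 295-th cyclotomic polynomial Φ_295(x), which is irreducible over Q and has degree φ(295) = 232. Hence [Q(α):Q] = φ(295) = 232.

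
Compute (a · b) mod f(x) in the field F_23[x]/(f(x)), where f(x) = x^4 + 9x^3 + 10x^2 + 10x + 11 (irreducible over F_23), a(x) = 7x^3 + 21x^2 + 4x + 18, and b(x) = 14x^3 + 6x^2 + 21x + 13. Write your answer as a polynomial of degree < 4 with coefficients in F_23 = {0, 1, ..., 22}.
a · b ≡ 18x^3 + 6x^2 + 8x + 8 (mod f(x))

Multiply in F_23[x]: a(x)·b(x) = (7x^3 + 21x^2 + 4x + 18)·(14x^3 + 6x^2 + 21x + 13) = 6x^6 + 14x^5 + 7x^4 + 3x^3 + 5x^2 + 16x + 4. This has degree ≥ 4, so divide by f(x) over F_23: 6x^6 + 14x^5 + 7x^4 + 3x^3 + 5x^2 + 16x + 4 = (6x^2 + 6x + 8)·(x^4 + 9x^3 + 10x^2 + 10x + 11) + (18x^3 + 6x^2 + 8x + 8). Hence a·b ≡ 18x^3 + 6x^2 + 8x + 8 (mod f). (F_23[x]/(f) is a field with 23^4 = 279841 elements since f is irreducible of degree 4.)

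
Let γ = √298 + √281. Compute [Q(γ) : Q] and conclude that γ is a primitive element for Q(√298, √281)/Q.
[Q(γ) : Q] = 4 (equivalently, Q(γ) = Q(√298, √281))

Obviously Q(γ) ⊆ Q(√298, √281), and [Q(√298, √281):Q] = 4 (since 298, 281 are distinct squarefree integers > 1 with 83738 not a perfect square). To show equality we compute the minimal polynomial of γ. From γ = √298 + √281: γ^2 = 298 + 2√(83738) + 281 = 579 + 2√(83738), so γ^2 - 579 = 2√(83738); squaring, (γ^2 - 579)^2 = 4·83738, i.e. γ^4 - 1158γ^2 + 335241 - 334952 = 0, i.e. γ^4 - 1158γ^2 + 289 = 0. So γ is a root of x^4 - 1158x^2 + 289. This polynomial is irreducible over Q: it has no rational root (each ±√298 ± √281 is irrational), and any factorization into two quadratics over Q would force √(83738) ∈ Q (pairing opposite roots) or √298, √281 ∈ Q (other pairings), all impossible. Hence [Q(γ):Q] = 4 = [Q(√298, √281):Q], so Q(γ) = Q(√298, √281).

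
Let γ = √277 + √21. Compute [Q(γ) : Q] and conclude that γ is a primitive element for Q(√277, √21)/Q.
[Q(γ) : Q] = 4 (equivalently, Q(γ) = Q(√277, √21))

Obviously Q(γ) ⊆ Q(√277, √21), and [Q(√277, √21):Q] = 4 (since 277, 21 are distinct squarefree integers > 1 with 5817 not a perfect square). To show equality we compute the minimal polynomial of γ. From γ = √277 + √21: γ^2 = 277 + 2√(5817) + 21 = 298 + 2√(5817), so γ^2 - 298 = 2√(5817); squaring, (γ^2 - 298)^2 = 4·5817, i.e. γ^4 - 596γ^2 + 88804 - 23268 = 0, i.e. γ^4 - 596γ^2 + 65536 = 0. So γ is a root of x^4 - 596x^2 + 65536. This polynomial is irreducible over Q: it has no rational root (each ±√277 ± √21 is irrational), and any factorization into two quadratics over Q would force √(5817) ∈ Q (pairing opposite roots) or √277, √21 ∈ Q (other pairings), all impossible. Hence [Q(γ):Q] = 4 = [Q(√277, √21):Q], so Q(γ) = Q(√277, √21).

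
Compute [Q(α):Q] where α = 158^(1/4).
[Q(α):Q] = 4

α is a root of x^4 - 158. By Eisenstein's criterion at the prime p = 2 (which divides the constant term 158 but p^2 = 4 does not, since 158 is squarefree), x^4 - 158 is irreducible over Q. Hence [Q(α):Q] = 4.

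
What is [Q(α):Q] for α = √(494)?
[Q(α):Q] = 2

[Q(α):Q] equals the degree of the minimal polynomial of α. Here α^2 = 494 and x^2 - 494 is irreducible (d = 494 is squarefree, ≠ 1, hence not a square), so deg(m_α) = 2. Thus [Q(α):Q] = 2.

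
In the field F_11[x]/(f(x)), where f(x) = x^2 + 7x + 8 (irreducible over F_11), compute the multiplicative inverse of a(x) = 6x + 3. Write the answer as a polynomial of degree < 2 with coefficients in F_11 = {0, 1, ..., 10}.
a(x)^(-1) ≡ 10x + 10 (mod f(x))

Since f is irreducible over F_11, F_11[x]/(f) is a field and a(x) ≠ 0 has an inverse. Apply the extended Euclidean algorithm to f(x) and a(x) in F_11[x]: f(x) = (2x + 2)·a(x) + (2). The last nonzero remainder is the constant 2 = gcd(f, a) in F_11. Back-substituting through the division chain expresses 2 = s(x)·a(x) + t(x)·f(x) with s(x) ≡ 9x + 9 (mod f), so (9x + 9)·a(x) ≡ 2 (mod f). Multiplying by 2^(-1) ≡ 6 in F_11 gives a(x)^(-1) ≡ 6·(9x + 9) ≡ 10x + 10 (mod f). Check: (6x + 3)·(10x + 10) = 5x^2 + 2x + 8 ≡ 1 (mod x^2 + 7x + 8).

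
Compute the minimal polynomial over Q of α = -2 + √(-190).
m_α(x) = x^2 + 4x + 194

From α + 2 = √(-190), squaring gives (α + 2)^2 = -190, i.e. α^2 + 4α + 4 = -190, so α^2 + 4α + 194 = 0. The discriminant of x^2 + 4x + 194 is (4)^2 - 4·(194) = 16 - 776 = -760, and 4·(-190) is not a perfect square in Q since -190 is squarefree and ≠ 1. Hence x^2 + 4x + 194 is irreducible over Q and is the minimal polynomial of α.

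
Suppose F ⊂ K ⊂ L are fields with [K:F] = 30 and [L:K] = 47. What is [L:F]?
[L:F] = 1410

The tower law says that for any tower of field extensions F ⊂ K ⊂ L with finite degrees, [L:F] = [L:K] · [K:F]. Here this gives [L:F] = 47 · 30 = 1410.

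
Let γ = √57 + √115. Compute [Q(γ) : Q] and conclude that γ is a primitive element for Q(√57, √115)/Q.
[Q(γ) : Q] = 4 (equivalently, Q(γ) = Q(√57, √115))

Obviously Q(γ) ⊆ Q(√57, √115), and [Q(√57, √115):Q] = 4 (since 57, 115 are distinct squarefree integers > 1 with 6555 not a perfect square). To show equality we compute the minimal polynomial of γ. From γ = √57 + √115: γ^2 = 57 + 2√(6555) + 115 = 172 + 2√(6555), so γ^2 - 172 = 2√(6555); squaring, (γ^2 - 172)^2 = 4·6555, i.e. γ^4 - 344γ^2 + 29584 - 26220 = 0, i.e. γ^4 - 344γ^2 + 3364 = 0. So γ is a root of x^4 - 344x^2 + 3364. This polynomial is irreducible over Q: it has no rational root (each ±√57 ± √115 is irrational), and any factorization into two quadratics over Q would force √(6555) ∈ Q (pairing opposite roots) or √57, √115 ∈ Q (other pairings), all impossible. Hence [Q(γ):Q] = 4 = [Q(√57, √115):Q], so Q(γ) = Q(√57, √115).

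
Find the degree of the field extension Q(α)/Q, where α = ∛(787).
[Q(α):Q] = 3

The minimal polynomial of α is x^3 - 787, irreducible over Q since 787 is not a perfect cube (so x^3 - 787 has no rational root). Hence [Q(α):Q] = deg(m_α) = 3.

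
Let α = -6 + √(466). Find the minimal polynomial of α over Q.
m_α(x) = x^2 + 12x - 430

From α + 6 = √(466), squaring gives (α + 6)^2 = 466, i.e. α^2 + 12α + 36 = 466, so α^2 + 12α - 430 = 0. The discriminant of x^2 + 12x - 430 is (12)^2 - 4·(-430) = 144 + 1720 = 1864, and 4·(466) is not a perfect square in Q since 466 is squarefree and ≠ 1. Hence x^2 + 12x - 430 is irreducible over Q and is the minimal polynomial of α.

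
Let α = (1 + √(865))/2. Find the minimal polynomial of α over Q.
m_α(x) = x^2 - x - 216

From 2α - 1 = √(865), squaring gives (2α - 1)^2 = 865, i.e. 4α^2 - 4α + 1 = 865, so α^2 - α + (1 - 865)/4 = 0. Since 865 ≡ 1 (mod 4), (1 - 865)/4 = -216 ∈ Z. The polynomial x^2 - x - 216 has discriminant 1 - 4·(-216) = 865, which is not a perfect square in Q (d = 865 is squarefree and ≠ 1), so x^2 - x - 216 is irreducible over Q. It is the minimal polynomial of α.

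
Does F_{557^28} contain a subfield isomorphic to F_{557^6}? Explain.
No: F_{557^6} is not a subfield of F_{557^28}

F_{p^m} embeds in F_{p^n} iff m | n. Here 6 ∤ 28 (since 28 = 4·6 + 4 with remainder 4 ≠ 0), so F_{557^6} is not a subfield of F_{557^28}. Equivalently: if it were, the tower law would give 6 = [F_{557^6}:F_557] dividing [F_{557^28}:F_557] = 28, contradiction.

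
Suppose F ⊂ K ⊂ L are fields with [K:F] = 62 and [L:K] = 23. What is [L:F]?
[L:F] = 1426

The tower law says that for any tower of field extensions F ⊂ K ⊂ L with finite degrees, [L:F] = [L:K] · [K:F]. Here this gives [L:F] = 23 · 62 = 1426.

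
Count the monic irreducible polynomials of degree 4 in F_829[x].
There are 118074876210 monic irreducible polynomials of degree 4 over F_829

Each element of F_{829^4} that lies in no proper subfield is a root of exactly one monic irreducible of degree 4 over F_829, and each such polynomial has 4 distinct roots in F_{829^4}. By Möbius inversion the count is N_829(4) = (1/4) Σ_{d|4} μ(4/d) · 829^d = (1/4)(μ(4)·829^1 + μ(2)·829^2 + μ(1)·829^4) = 472299504840/4 = 118074876210.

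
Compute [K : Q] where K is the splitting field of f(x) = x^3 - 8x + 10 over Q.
[K : Q] = 6

By the rational root test, any rational root of the monic integer polynomial f(x) = x^3 - 8x + 10 must be an integer dividing the constant term 10, i.e. one of ±{1, 2, 5, 10}. Evaluating: f(1) = 3, f(-1) = 17, f(2) = 2, f(-2) = 18, f(5) = 95, f(-5) = -75, f(10) = 930, f(-10) = -910; none is 0, so f has no rational root and is therefore irreducible over Q (a cubic with no linear factor over a field is irreducible). For an irreducible cubic, the Galois group is A_3 or S_3 according as the discriminant disc(f) = -4a^3 - 27b^2 = -4·(-8)^3 - 27·(10)^2 = -652 is or is not a square in Q. Here disc(f) = -652 is not a perfect square in Q, so the Galois group of f over Q is not contained in A_3 and must be all of S_3. The splitting field has degree |S_3| = 6 over Q, so [K : Q] = 6.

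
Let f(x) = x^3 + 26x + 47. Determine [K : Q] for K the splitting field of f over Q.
[K : Q] = 6

By the rational root test, any rational root of the monic integer polynomial f(x) = x^3 + 26x + 47 must be an integer dividing the constant term 47, i.e. one of ±{1, 47}. Evaluating: f(1) = 74, f(-1) = 20, f(47) = 105092, f(-47) = -104998; none is 0, so f has no rational root and is therefore irreducible over Q (a cubic with no linear factor over a field is irreducible). For an irreducible cubic, the Galois group is A_3 or S_3 according as the discriminant disc(f) = -4a^3 - 27b^2 = -4·(26)^3 - 27·(47)^2 = -129947 is or is not a square in Q. Here disc(f) = -129947 is not a perfect square in Q, so the Galois group of f over Q is not contained in A_3 and must be all of S_3. The splitting field has degree |S_3| = 6 over Q, so [K : Q] = 6.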